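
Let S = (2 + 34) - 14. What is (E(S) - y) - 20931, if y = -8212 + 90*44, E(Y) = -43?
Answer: -16722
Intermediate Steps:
S = 22 (S = 36 - 14 = 22)
y = -4252 (y = -8212 + 3960 = -4252)
(E(S) - y) - 20931 = (-43 - 1*(-4252)) - 20931 = (-43 + 4252) - 20931 = 4209 - 20931 = -16722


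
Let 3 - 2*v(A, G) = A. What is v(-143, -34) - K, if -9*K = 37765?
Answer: 38422/9 ≈ 4269.1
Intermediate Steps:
K = -37765/9 (K = -⅑*37765 = -37765/9 ≈ -4196.1)
v(A, G) = 3/2 - A/2
v(-143, -34) - K = (3/2 - ½*(-143)) - 1*(-37765/9) = (3/2 + 143/2) + 37765/9 = 73 + 37765/9 = 38422/9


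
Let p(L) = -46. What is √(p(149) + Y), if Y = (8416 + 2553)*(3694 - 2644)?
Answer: 2*√2879351 ≈ 3393.7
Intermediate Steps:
Y = 11517450 (Y = 10969*1050 = 11517450)
√(p(149) + Y) = √(-46 + 11517450) = √11517404 = 2*√2879351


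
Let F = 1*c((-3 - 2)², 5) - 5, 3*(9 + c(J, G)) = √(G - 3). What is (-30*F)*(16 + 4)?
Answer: 8400 - 200*√2 ≈ 8117.2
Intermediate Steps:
c(J, G) = -9 + √(-3 + G)/3 (c(J, G) = -9 + √(G - 3)/3 = -9 + √(-3 + G)/3)
F = -14 + √2/3 (F = 1*(-9 + √(-3 + 5)/3) - 5 = 1*(-9 + √2/3) - 5 = (-9 + √2/3) - 5 = -14 + √2/3 ≈ -13.529)
(-30*F)*(16 + 4) = (-30*(-14 + √2/3))*(16 + 4) = (420 - 10*√2)*20 = 8400 - 200*√2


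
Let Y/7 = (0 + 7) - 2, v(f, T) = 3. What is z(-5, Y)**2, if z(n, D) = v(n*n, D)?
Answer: 9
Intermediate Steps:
Y = 35 (Y = 7*((0 + 7) - 2) = 7*(7 - 2) = 7*5 = 35)
z(n, D) = 3
z(-5, Y)**2 = 3**2 = 9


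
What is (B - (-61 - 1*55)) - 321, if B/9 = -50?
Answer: -655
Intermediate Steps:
B = -450 (B = 9*(-50) = -450)
(B - (-61 - 1*55)) - 321 = (-450 - (-61 - 1*55)) - 321 = (-450 - (-61 - 55)) - 321 = (-450 - 1*(-116)) - 321 = (-450 + 116) - 321 = -334 - 321 = -655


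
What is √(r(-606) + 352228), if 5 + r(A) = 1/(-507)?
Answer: 2*√133932795/39 ≈ 593.48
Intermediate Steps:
r(A) = -2536/507 (r(A) = -5 + 1/(-507) = -5 - 1/507 = -2536/507)
√(r(-606) + 352228) = √(-2536/507 + 352228) = √(178577060/507) = 2*√133932795/39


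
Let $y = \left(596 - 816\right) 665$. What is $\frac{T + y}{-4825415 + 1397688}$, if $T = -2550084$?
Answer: $\frac{2696384}{3427727} \approx 0.78664$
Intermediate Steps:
$y = -146300$ ($y = \left(-220\right) 665 = -146300$)
$\frac{T + y}{-4825415 + 1397688} = \frac{-2550084 - 146300}{-4825415 + 1397688} = - \frac{2696384}{-3427727} = \left(-2696384\right) \left(- \frac{1}{3427727}\right) = \frac{2696384}{3427727}$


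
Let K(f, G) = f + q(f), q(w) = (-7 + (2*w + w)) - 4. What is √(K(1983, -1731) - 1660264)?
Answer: I*√1652343 ≈ 1285.4*I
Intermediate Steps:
q(w) = -11 + 3*w (q(w) = (-7 + 3*w) - 4 = -11 + 3*w)
K(f, G) = -11 + 4*f (K(f, G) = f + (-11 + 3*f) = -11 + 4*f)
√(K(1983, -1731) - 1660264) = √((-11 + 4*1983) - 1660264) = √((-11 + 7932) - 1660264) = √(7921 - 1660264) = √(-1652343) = I*√1652343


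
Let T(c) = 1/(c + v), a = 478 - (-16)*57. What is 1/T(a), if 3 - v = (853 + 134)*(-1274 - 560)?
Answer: 1811551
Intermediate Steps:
v = 1810161 (v = 3 - (853 + 134)*(-1274 - 560) = 3 - 987*(-1834) = 3 - 1*(-1810158) = 3 + 1810158 = 1810161)
a = 1390 (a = 478 - 1*(-912) = 478 + 912 = 1390)
T(c) = 1/(1810161 + c) (T(c) = 1/(c + 1810161) = 1/(1810161 + c))
1/T(a) = 1/(1/(1810161 + 1390)) = 1/(1/1811551) = 1811551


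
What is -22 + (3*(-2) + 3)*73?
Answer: -241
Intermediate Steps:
-22 + (3*(-2) + 3)*73 = -22 + (-6 + 3)*73 = -22 - 3*73 = -22 - 219 = -241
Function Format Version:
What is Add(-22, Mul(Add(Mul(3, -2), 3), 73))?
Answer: -241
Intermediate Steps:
Add(-22, Mul(Add(Mul(3, -2), 3), 73)) = Add(-22, Mul(Add(-6, 3), 73)) = Add(-22, Mul(-3, 73)) = Add(-22, -219) = -241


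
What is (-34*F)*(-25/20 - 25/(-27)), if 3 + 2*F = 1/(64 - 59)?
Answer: -833/54 ≈ -15.426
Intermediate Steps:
F = -7/5 (F = -3/2 + 1/(2*(64 - 59)) = -3/2 + (1/2)/5 = -3/2 + (1/2)*(1/5) = -3/2 + 1/10 = -7/5 ≈ -1.4000)
(-34*F)*(-25/20 - 25/(-27)) = (-34*(-7/5))*(-25/20 - 25/(-27)) = 238*(-25*1/20 - 25*(-1/27))/5 = 238*(-5/4 + 25/27)/5 = (238/5)*(-35/108) = -833/54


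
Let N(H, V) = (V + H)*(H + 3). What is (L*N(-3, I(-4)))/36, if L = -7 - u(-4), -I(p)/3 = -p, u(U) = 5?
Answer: 0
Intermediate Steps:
I(p) = 3*p (I(p) = -(-3)*p = 3*p)
N(H, V) = (3 + H)*(H + V) (N(H, V) = (H + V)*(3 + H) = (3 + H)*(H + V))
L = -12 (L = -7 - 1*5 = -7 - 5 = -12)
(L*N(-3, I(-4)))/36 = -12*((-3)**2 + 3*(-3) + 3*(3*(-4)) - 9*(-4))/36 = -12*(9 - 9 + 3*(-12) - 3*(-12))*(1/36) = -12*(9 - 9 - 36 + 36)*(1/36) = -12*0*(1/36) = 0*(1/36) = 0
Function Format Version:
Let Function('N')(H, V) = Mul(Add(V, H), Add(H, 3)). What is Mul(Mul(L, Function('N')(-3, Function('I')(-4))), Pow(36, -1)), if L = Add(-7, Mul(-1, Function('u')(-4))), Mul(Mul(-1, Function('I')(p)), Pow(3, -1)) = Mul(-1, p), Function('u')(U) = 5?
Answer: 0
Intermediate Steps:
Function('I')(p) = Mul(3, p) (Function('I')(p) = Mul(-3, Mul(-1, p)) = Mul(3, p))
Function('N')(H, V) = Mul(Add(3, H), Add(H, V)) (Function('N')(H, V) = Mul(Add(H, V), Add(3, H)) = Mul(Add(3, H), Add(H, V)))
L = -12 (L = Add(-7, Mul(-1, 5)) = Add(-7, -5) = -12)
Mul(Mul(L, Function('N')(-3, Function('I')(-4))), Pow(36, -1)) = Mul(Mul(-12, Add(Pow(-3, 2), Mul(3, -3), Mul(3, Mul(3, -4)), Mul(-3, Mul(3, -4)))), Pow(36, -1)) = Mul(Mul(-12, Add(9, -9, Mul(3, -12), Mul(-3, -12))), Rational(1, 36)) = Mul(Mul(-12, Add(9, -9, -36, 36)), Rational(1, 36)) = Mul(Mul(-12, 0), Rational(1, 36)) = Mul(0, Rational(1, 36)) = 0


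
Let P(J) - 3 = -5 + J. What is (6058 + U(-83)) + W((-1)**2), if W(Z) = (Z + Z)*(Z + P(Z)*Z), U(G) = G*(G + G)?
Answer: 19836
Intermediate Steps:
U(G) = 2*G**2 (U(G) = G*(2*G) = 2*G**2)
P(J) = -2 + J (P(J) = 3 + (-5 + J) = -2 + J)
W(Z) = 2*Z*(Z + Z*(-2 + Z)) (W(Z) = (Z + Z)*(Z + (-2 + Z)*Z) = (2*Z)*(Z + Z*(-2 + Z)) = 2*Z*(Z + Z*(-2 + Z)))
(6058 + U(-83)) + W((-1)**2) = (6058 + 2*(-83)**2) + 2*((-1)**2)**2*(-1 + (-1)**2) = (6058 + 2*6889) + 2*1**2*(-1 + 1) = (6058 + 13778) + 2*1*0 = 19836 + 0 = 19836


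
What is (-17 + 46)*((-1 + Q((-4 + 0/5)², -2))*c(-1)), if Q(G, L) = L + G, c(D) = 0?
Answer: 0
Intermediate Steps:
Q(G, L) = G + L
(-17 + 46)*((-1 + Q((-4 + 0/5)², -2))*c(-1)) = (-17 + 46)*((-1 + ((-4 + 0/5)² - 2))*0) = 29*((-1 + ((-4 + 0*(⅕))² - 2))*0) = 29*((-1 + ((-4 + 0)² - 2))*0) = 29*((-1 + ((-4)² - 2))*0) = 29*((-1 + (16 - 2))*0) = 29*((-1 + 14)*0) = 29*(13*0) = 29*0 = 0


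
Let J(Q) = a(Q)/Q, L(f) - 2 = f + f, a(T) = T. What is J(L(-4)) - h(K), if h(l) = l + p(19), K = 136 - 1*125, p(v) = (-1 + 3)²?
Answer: -14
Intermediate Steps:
L(f) = 2 + 2*f (L(f) = 2 + (f + f) = 2 + 2*f)
p(v) = 4 (p(v) = 2² = 4)
K = 11 (K = 136 - 125 = 11)
J(Q) = 1 (J(Q) = Q/Q = 1)
h(l) = 4 + l (h(l) = l + 4 = 4 + l)
J(L(-4)) - h(K) = 1 - (4 + 11) = 1 - 1*15 = 1 - 15 = -14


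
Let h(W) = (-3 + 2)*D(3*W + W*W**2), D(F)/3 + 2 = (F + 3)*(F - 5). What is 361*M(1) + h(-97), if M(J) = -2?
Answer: -2500515274343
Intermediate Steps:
D(F) = -6 + 3*(-5 + F)*(3 + F) (D(F) = -6 + 3*((F + 3)*(F - 5)) = -6 + 3*((3 + F)*(-5 + F)) = -6 + 3*((-5 + F)*(3 + F)) = -6 + 3*(-5 + F)*(3 + F))
h(W) = 51 - 3*(W**3 + 3*W)**2 + 6*W**3 + 18*W (h(W) = (-3 + 2)*(-51 - 6*(3*W + W*W**2) + 3*(3*W + W*W**2)**2) = -(-51 - 6*(3*W + W**3) + 3*(3*W + W**3)**2) = -(-51 - 6*(W**3 + 3*W) + 3*(W**3 + 3*W)**2) = -(-51 + (-18*W - 6*W**3) + 3*(W**3 + 3*W)**2) = -(-51 - 18*W - 6*W**3 + 3*(W**3 + 3*W)**2) = 51 - 3*(W**3 + 3*W)**2 + 6*W**3 + 18*W)
361*M(1) + h(-97) = 361*(-2) + (51 - 3*(-97)**2*(3 + (-97)**2)**2 + 6*(-97)*(3 + (-97)**2)) = -722 + (51 - 3*9409*(3 + 9409)**2 + 6*(-97)*(3 + 9409)) = -722 + (51 - 3*9409*9412**2 + 6*(-97)*9412) = -722 + (51 - 3*9409*88585744 - 5477784) = -722 + (51 - 2500509795888 - 5477784) = -722 - 2500515273621 = -2500515274343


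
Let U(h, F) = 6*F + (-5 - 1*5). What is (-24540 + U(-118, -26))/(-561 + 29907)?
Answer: -12353/14673 ≈ -0.84189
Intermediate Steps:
U(h, F) = -10 + 6*F (U(h, F) = 6*F + (-5 - 5) = 6*F - 10 = -10 + 6*F)
(-24540 + U(-118, -26))/(-561 + 29907) = (-24540 + (-10 + 6*(-26)))/(-561 + 29907) = (-24540 + (-10 - 156))/29346 = (-24540 - 166)*(1/29346) = -24706*1/29346 = -12353/14673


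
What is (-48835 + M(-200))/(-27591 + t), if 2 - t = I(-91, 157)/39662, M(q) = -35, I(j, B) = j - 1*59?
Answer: 484570485/273558692 ≈ 1.7714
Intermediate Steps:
I(j, B) = -59 + j (I(j, B) = j - 59 = -59 + j)
t = 39737/19831 (t = 2 - (-59 - 91)/39662 = 2 - (-150)/39662 = 2 - 1*(-75/19831) = 2 + 75/19831 = 39737/19831 ≈ 2.0038)
(-48835 + M(-200))/(-27591 + t) = (-48835 - 35)/(-27591 + 39737/19831) = -48870/(-547117384/19831) = -48870*(-19831/547117384) = 484570485/273558692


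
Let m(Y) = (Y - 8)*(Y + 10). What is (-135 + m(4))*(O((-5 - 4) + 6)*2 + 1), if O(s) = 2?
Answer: -955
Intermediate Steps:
m(Y) = (-8 + Y)*(10 + Y)
(-135 + m(4))*(O((-5 - 4) + 6)*2 + 1) = (-135 + (-80 + 4² + 2*4))*(2*2 + 1) = (-135 + (-80 + 16 + 8))*(4 + 1) = (-135 - 56)*5 = -191*5 = -955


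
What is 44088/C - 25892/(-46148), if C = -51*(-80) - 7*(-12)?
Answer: 44633069/4003339 ≈ 11.149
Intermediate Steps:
C = 4164 (C = 4080 + 84 = 4164)
44088/C - 25892/(-46148) = 44088/4164 - 25892/(-46148) = 44088*(1/4164) - 25892*(-1/46148) = 3674/347 + 6473/11537 = 44633069/4003339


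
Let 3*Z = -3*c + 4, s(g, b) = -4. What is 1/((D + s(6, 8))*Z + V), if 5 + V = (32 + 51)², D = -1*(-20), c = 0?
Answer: 3/20716 ≈ 0.00014482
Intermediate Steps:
D = 20
Z = 4/3 (Z = (-3*0 + 4)/3 = (0 + 4)/3 = (⅓)*4 = 4/3 ≈ 1.3333)
V = 6884 (V = -5 + (32 + 51)² = -5 + 83² = -5 + 6889 = 6884)
1/((D + s(6, 8))*Z + V) = 1/((20 - 4)*(4/3) + 6884) = 1/(16*(4/3) + 6884) = 1/(64/3 + 6884) = 1/(20716/3) = 3/20716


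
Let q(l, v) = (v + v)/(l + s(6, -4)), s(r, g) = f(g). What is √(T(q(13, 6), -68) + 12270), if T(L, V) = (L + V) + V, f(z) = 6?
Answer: √4380602/19 ≈ 110.16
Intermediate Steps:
s(r, g) = 6
q(l, v) = 2*v/(6 + l) (q(l, v) = (v + v)/(l + 6) = (2*v)/(6 + l) = 2*v/(6 + l))
T(L, V) = L + 2*V
√(T(q(13, 6), -68) + 12270) = √((2*6/(6 + 13) + 2*(-68)) + 12270) = √((2*6/19 - 136) + 12270) = √((2*6*(1/19) - 136) + 12270) = √((12/19 - 136) + 12270) = √(-2572/19 + 12270) = √(230558/19) = √4380602/19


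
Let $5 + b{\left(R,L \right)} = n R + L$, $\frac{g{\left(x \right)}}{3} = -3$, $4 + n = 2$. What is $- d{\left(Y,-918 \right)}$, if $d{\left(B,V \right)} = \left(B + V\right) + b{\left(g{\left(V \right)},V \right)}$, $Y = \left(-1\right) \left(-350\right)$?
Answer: $1473$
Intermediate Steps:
$n = -2$ ($n = -4 + 2 = -2$)
$Y = 350$
$g{\left(x \right)} = -9$ ($g{\left(x \right)} = 3 \left(-3\right) = -9$)
$b{\left(R,L \right)} = -5 + L - 2 R$ ($b{\left(R,L \right)} = -5 + \left(- 2 R + L\right) = -5 + \left(L - 2 R\right) = -5 + L - 2 R$)
$d{\left(B,V \right)} = 13 + B + 2 V$ ($d{\left(B,V \right)} = \left(B + V\right) - \left(-13 - V\right) = \left(B + V\right) + \left(-5 + V + 18\right) = \left(B + V\right) + \left(13 + V\right) = 13 + B + 2 V$)
$- d{\left(Y,-918 \right)} = - (13 + 350 + 2 \left(-918\right)) = - (13 + 350 - 1836) = \left(-1\right) \left(-1473\right) = 1473$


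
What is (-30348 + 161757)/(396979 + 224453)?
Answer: 4867/23016 ≈ 0.21146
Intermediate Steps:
(-30348 + 161757)/(396979 + 224453) = 131409/621432 = 131409*(1/621432) = 4867/23016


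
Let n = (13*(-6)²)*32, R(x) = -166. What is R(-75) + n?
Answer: 14810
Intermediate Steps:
n = 14976 (n = (13*36)*32 = 468*32 = 14976)
R(-75) + n = -166 + 14976 = 14810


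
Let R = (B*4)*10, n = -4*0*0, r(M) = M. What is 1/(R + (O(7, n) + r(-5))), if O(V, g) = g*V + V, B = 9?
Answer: 1/362 ≈ 0.0027624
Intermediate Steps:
n = 0 (n = 0*0 = 0)
O(V, g) = V + V*g (O(V, g) = V*g + V = V + V*g)
R = 360 (R = (9*4)*10 = 36*10 = 360)
1/(R + (O(7, n) + r(-5))) = 1/(360 + (7*(1 + 0) - 5)) = 1/(360 + (7*1 - 5)) = 1/(360 + (7 - 5)) = 1/(360 + 2) = 1/362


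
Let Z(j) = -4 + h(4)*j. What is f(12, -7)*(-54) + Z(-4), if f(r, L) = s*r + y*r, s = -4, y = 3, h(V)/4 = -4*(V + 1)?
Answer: 964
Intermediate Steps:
h(V) = -16 - 16*V (h(V) = 4*(-4*(V + 1)) = 4*(-4*(1 + V)) = 4*(-4 - 4*V) = -16 - 16*V)
Z(j) = -4 - 80*j (Z(j) = -4 + (-16 - 16*4)*j = -4 + (-16 - 64)*j = -4 - 80*j)
f(r, L) = -r (f(r, L) = -4*r + 3*r = -r)
f(12, -7)*(-54) + Z(-4) = -1*12*(-54) + (-4 - 80*(-4)) = -12*(-54) + (-4 + 320) = 648 + 316 = 964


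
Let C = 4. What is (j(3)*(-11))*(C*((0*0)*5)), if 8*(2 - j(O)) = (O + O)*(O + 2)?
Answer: 0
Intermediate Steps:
j(O) = 2 - O*(2 + O)/4 (j(O) = 2 - (O + O)*(O + 2)/8 = 2 - 2*O*(2 + O)/8 = 2 - O*(2 + O)/4)
(j(3)*(-11))*(C*((0*0)*5)) = ((2 - 1/2*3 - 1/4*3**2)*(-11))*(4*((0*0)*5)) = ((2 - 3/2 - 1/4*9)*(-11))*(4*(0*5)) = ((2 - 3/2 - 9/4)*(-11))*(4*0) = -7/4*(-11)*0 = (77/4)*0 = 0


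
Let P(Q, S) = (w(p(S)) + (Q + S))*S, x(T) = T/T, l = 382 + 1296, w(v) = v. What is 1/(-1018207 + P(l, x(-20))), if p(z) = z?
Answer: -1/1016527 ≈ -9.8374e-7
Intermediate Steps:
l = 1678
x(T) = 1
P(Q, S) = S*(Q + 2*S) (P(Q, S) = (S + (Q + S))*S = (Q + 2*S)*S = S*(Q + 2*S))
1/(-1018207 + P(l, x(-20))) = 1/(-1018207 + 1*(1678 + 2*1)) = 1/(-1018207 + 1*(1678 + 2)) = 1/(-1018207 + 1*1680) = 1/(-1018207 + 1680) = 1/(-1016527) = -1/1016527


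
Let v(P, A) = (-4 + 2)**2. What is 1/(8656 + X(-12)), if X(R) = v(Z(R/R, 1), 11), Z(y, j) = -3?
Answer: 1/8660 ≈ 0.00011547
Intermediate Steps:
v(P, A) = 4 (v(P, A) = (-2)**2 = 4)
X(R) = 4
1/(8656 + X(-12)) = 1/(8656 + 4) = 1/8660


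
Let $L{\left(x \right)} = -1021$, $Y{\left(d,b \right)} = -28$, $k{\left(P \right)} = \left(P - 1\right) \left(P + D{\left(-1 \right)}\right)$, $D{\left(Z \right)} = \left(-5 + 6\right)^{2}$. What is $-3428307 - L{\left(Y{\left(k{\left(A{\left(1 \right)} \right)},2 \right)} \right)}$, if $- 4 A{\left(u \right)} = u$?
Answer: $-3427286$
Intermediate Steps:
$D{\left(Z \right)} = 1$ ($D{\left(Z \right)} = 1^{2} = 1$)
$A{\left(u \right)} = - \frac{u}{4}$
$k{\left(P \right)} = \left(1 + P\right) \left(-1 + P\right)$ ($k{\left(P \right)} = \left(P - 1\right) \left(P + 1\right) = \left(-1 + P\right) \left(1 + P\right) = \left(1 + P\right) \left(-1 + P\right)$)
$-3428307 - L{\left(Y{\left(k{\left(A{\left(1 \right)} \right)},2 \right)} \right)} = -3428307 - -1021 = -3428307 + 1021 = -3427286$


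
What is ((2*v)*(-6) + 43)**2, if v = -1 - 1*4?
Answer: 10609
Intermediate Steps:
v = -5 (v = -1 - 4 = -5)
((2*v)*(-6) + 43)**2 = ((2*(-5))*(-6) + 43)**2 = (-10*(-6) + 43)**2 = (60 + 43)**2 = 103**2 = 10609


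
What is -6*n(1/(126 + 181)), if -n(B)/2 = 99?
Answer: 1188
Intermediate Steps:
n(B) = -198 (n(B) = -2*99 = -198)
-6*n(1/(126 + 181)) = -6*(-198) = 1188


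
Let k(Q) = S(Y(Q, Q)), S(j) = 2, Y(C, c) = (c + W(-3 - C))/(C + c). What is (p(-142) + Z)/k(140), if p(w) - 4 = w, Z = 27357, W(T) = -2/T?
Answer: 27219/2 ≈ 13610.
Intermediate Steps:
Y(C, c) = (c - 2/(-3 - C))/(C + c)
p(w) = 4 + w
k(Q) = 2
(p(-142) + Z)/k(140) = ((4 - 142) + 27357)/2 = (-138 + 27357)*(½) = 27219*(½) = 27219/2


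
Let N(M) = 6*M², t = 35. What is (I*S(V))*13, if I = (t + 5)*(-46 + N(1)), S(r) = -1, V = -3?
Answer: 20800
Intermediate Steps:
I = -1600 (I = (35 + 5)*(-46 + 6*1²) = 40*(-46 + 6*1) = 40*(-46 + 6) = 40*(-40) = -1600)
(I*S(V))*13 = -1600*(-1)*13 = 1600*13 = 20800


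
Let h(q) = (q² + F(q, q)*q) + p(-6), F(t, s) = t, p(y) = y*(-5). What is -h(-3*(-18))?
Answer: -5862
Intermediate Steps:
p(y) = -5*y
h(q) = 30 + 2*q² (h(q) = (q² + q*q) - 5*(-6) = (q² + q²) + 30 = 2*q² + 30 = 30 + 2*q²)
-h(-3*(-18)) = -(30 + 2*(-3*(-18))²) = -(30 + 2*54²) = -(30 + 2*2916) = -(30 + 5832) = -1*5862 = -5862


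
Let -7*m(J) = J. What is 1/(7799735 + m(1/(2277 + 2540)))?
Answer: 33719/262999264464 ≈ 1.2821e-7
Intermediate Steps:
m(J) = -J/7
1/(7799735 + m(1/(2277 + 2540))) = 1/(7799735 - 1/(7*(2277 + 2540))) = 1/(7799735 - 1/7/4817) = 1/(7799735 - 1/7*1/4817) = 1/(7799735 - 1/33719) = 1/(262999264464/33719) = 33719/262999264464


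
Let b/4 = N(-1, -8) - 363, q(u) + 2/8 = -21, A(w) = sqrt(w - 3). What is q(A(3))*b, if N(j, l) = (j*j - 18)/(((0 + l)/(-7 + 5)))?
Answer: 124865/4 ≈ 31216.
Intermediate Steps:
A(w) = sqrt(-3 + w)
q(u) = -85/4 (q(u) = -1/4 - 21 = -85/4)
N(j, l) = -2*(-18 + j**2)/l (N(j, l) = (j**2 - 18)/((l/(-2))) = (-18 + j**2)/((l*(-1/2))) = (-18 + j**2)/((-l/2)) = (-18 + j**2)*(-2/l) = -2*(-18 + j**2)/l)
b = -1469 (b = 4*(2*(18 - 1*(-1)**2)/(-8) - 363) = 4*(2*(-1/8)*(18 - 1*1) - 363) = 4*(2*(-1/8)*(18 - 1) - 363) = 4*(2*(-1/8)*17 - 363) = 4*(-17/4 - 363) = 4*(-1469/4) = -1469)
q(A(3))*b = -85/4*(-1469) = 124865/4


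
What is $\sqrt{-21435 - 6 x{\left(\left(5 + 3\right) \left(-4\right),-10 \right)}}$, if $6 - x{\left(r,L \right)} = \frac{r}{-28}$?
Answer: $\frac{i \sqrt{1051743}}{7} \approx 146.51 i$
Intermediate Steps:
$x{\left(r,L \right)} = 6 + \frac{r}{28}$ ($x{\left(r,L \right)} = 6 - \frac{r}{-28} = 6 - r \left(- \frac{1}{28}\right) = 6 - - \frac{r}{28} = 6 + \frac{r}{28}$)
$\sqrt{-21435 - 6 x{\left(\left(5 + 3\right) \left(-4\right),-10 \right)}} = \sqrt{-21435 - 6 \left(6 + \frac{\left(5 + 3\right) \left(-4\right)}{28}\right)} = \sqrt{-21435 - 6 \left(6 + \frac{8 \left(-4\right)}{28}\right)} = \sqrt{-21435 - 6 \left(6 + \frac{1}{28} \left(-32\right)\right)} = \sqrt{-21435 - 6 \left(6 - \frac{8}{7}\right)} = \sqrt{-21435 - \frac{204}{7}} = \sqrt{- \frac{150249}{7}} = \frac{i \sqrt{1051743}}{7}$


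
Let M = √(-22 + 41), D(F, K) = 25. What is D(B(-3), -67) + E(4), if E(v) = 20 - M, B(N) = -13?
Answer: 45 - √19 ≈ 40.641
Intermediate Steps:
M = √19 ≈ 4.3589
E(v) = 20 - √19
D(B(-3), -67) + E(4) = 25 + (20 - √19) = 45 - √19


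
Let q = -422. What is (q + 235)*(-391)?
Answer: 73117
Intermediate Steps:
(q + 235)*(-391) = (-422 + 235)*(-391) = -187*(-391) = 73117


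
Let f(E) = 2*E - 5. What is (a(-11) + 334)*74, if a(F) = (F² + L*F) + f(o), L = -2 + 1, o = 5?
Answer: 34854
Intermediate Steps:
L = -1
f(E) = -5 + 2*E
a(F) = 5 + F² - F (a(F) = (F² - F) + (-5 + 2*5) = (F² - F) + (-5 + 10) = (F² - F) + 5 = 5 + F² - F)
(a(-11) + 334)*74 = ((5 + (-11)² - 1*(-11)) + 334)*74 = ((5 + 121 + 11) + 334)*74 = (137 + 334)*74 = 471*74 = 34854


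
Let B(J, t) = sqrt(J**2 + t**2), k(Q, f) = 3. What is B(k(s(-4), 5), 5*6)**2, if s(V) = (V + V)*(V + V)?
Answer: 909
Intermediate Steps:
s(V) = 4*V**2 (s(V) = (2*V)*(2*V) = 4*V**2)
B(k(s(-4), 5), 5*6)**2 = (sqrt(3**2 + (5*6)**2))**2 = (sqrt(9 + 30**2))**2 = (sqrt(9 + 900))**2 = (sqrt(909))**2 = (3*sqrt(101))**2 = 909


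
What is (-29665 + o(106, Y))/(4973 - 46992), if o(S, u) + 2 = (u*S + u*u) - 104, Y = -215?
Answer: 6336/42019 ≈ 0.15079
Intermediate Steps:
o(S, u) = -106 + u² + S*u (o(S, u) = -2 + ((u*S + u*u) - 104) = -2 + ((S*u + u²) - 104) = -2 + ((u² + S*u) - 104) = -2 + (-104 + u² + S*u) = -106 + u² + S*u)
(-29665 + o(106, Y))/(4973 - 46992) = (-29665 + (-106 + (-215)² + 106*(-215)))/(4973 - 46992) = (-29665 + (-106 + 46225 - 22790))/(-42019) = (-29665 + 23329)*(-1/42019) = -6336*(-1/42019) = 6336/42019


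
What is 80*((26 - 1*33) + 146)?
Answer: 11120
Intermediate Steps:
80*((26 - 1*33) + 146) = 80*((26 - 33) + 146) = 80*(-7 + 146) = 80*139 = 11120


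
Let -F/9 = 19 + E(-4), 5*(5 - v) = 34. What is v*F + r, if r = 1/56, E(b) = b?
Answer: 13609/56 ≈ 243.02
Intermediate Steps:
v = -9/5 (v = 5 - ⅕*34 = 5 - 34/5 = -9/5 ≈ -1.8000)
r = 1/56 ≈ 0.017857
F = -135 (F = -9*(19 - 4) = -9*15 = -135)
v*F + r = -9/5*(-135) + 1/56 = 243 + 1/56 = 13609/56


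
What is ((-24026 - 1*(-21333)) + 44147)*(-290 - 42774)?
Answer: -1785175056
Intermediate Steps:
((-24026 - 1*(-21333)) + 44147)*(-290 - 42774) = ((-24026 + 21333) + 44147)*(-43064) = (-2693 + 44147)*(-43064) = 41454*(-43064) = -1785175056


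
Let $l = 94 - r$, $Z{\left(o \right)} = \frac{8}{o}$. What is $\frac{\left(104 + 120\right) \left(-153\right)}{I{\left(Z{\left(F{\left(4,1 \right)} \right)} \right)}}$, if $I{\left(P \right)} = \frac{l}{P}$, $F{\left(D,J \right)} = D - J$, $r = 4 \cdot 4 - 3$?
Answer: $- \frac{30464}{27} \approx -1128.3$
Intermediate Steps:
$r = 13$ ($r = 16 - 3 = 13$)
$l = 81$ ($l = 94 - 13 = 81$)
$I{\left(P \right)} = \frac{81}{P}$
$\frac{\left(104 + 120\right) \left(-153\right)}{I{\left(Z{\left(F{\left(4,1 \right)} \right)} \right)}} = \frac{\left(104 + 120\right) \left(-153\right)}{81 \frac{1}{8 \frac{1}{4 - 1}}} = \frac{224 \left(-153\right)}{81 \frac{1}{8 \frac{1}{4 - 1}}} = - \frac{34272}{81 \frac{1}{8 \cdot \frac{1}{3}}} = - \frac{34272}{81 \frac{1}{\frac{8}{3}}} = - \frac{34272}{81 \cdot \frac{3}{8}} = - \frac{34272}{\frac{243}{8}} = \left(-34272\right) \frac{8}{243} = - \frac{30464}{27}$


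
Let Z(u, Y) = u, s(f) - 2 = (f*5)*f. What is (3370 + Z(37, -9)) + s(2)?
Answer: 3429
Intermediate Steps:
s(f) = 2 + 5*f**2 (s(f) = 2 + (f*5)*f = 2 + (5*f)*f = 2 + 5*f**2)
(3370 + Z(37, -9)) + s(2) = (3370 + 37) + (2 + 5*2**2) = 3407 + (2 + 5*4) = 3407 + (2 + 20) = 3407 + 22 = 3429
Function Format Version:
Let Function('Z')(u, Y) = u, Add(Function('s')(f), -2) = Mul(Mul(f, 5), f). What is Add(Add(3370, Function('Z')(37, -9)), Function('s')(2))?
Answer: 3429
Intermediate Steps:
Function('s')(f) = Add(2, Mul(5, Pow(f, 2))) (Function('s')(f) = Add(2, Mul(Mul(f, 5), f)) = Add(2, Mul(Mul(5, f), f)) = Add(2, Mul(5, Pow(f, 2))))
Add(Add(3370, Function('Z')(37, -9)), Function('s')(2)) = Add(Add(3370, 37), Add(2, Mul(5, Pow(2, 2)))) = Add(3407, Add(2, Mul(5, 4))) = Add(3407, Add(2, 20)) = Add(3407, 22) = 3429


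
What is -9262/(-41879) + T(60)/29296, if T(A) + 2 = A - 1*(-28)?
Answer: 137470573/613443592 ≈ 0.22410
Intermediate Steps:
T(A) = 26 + A (T(A) = -2 + (A - 1*(-28)) = -2 + (A + 28) = -2 + (28 + A) = 26 + A)
-9262/(-41879) + T(60)/29296 = -9262/(-41879) + (26 + 60)/29296 = -9262*(-1/41879) + 86*(1/29296) = 9262/41879 + 43/14648 = 137470573/613443592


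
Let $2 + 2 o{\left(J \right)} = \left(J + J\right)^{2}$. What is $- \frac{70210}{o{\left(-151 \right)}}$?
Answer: $- \frac{70210}{45601} \approx -1.5397$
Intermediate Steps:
$o{\left(J \right)} = -1 + 2 J^{2}$ ($o{\left(J \right)} = -1 + \frac{\left(J + J\right)^{2}}{2} = -1 + \frac{\left(2 J\right)^{2}}{2} = -1 + \frac{4 J^{2}}{2} = -1 + 2 J^{2}$)
$- \frac{70210}{o{\left(-151 \right)}} = - \frac{70210}{-1 + 2 \left(-151\right)^{2}} = - \frac{70210}{-1 + 2 \cdot 22801} = - \frac{70210}{-1 + 45602} = - \frac{70210}{45601}$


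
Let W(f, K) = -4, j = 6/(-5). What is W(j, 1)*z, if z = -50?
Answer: 200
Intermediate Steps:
j = -6/5 (j = 6*(-⅕) = -6/5 ≈ -1.2000)
W(j, 1)*z = -4*(-50) = 200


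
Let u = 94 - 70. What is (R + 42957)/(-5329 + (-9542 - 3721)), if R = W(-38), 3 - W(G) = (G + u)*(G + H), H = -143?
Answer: -20213/9296 ≈ -2.1744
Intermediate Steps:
u = 24
W(G) = 3 - (-143 + G)*(24 + G) (W(G) = 3 - (G + 24)*(G - 143) = 3 - (24 + G)*(-143 + G) = 3 - (-143 + G)*(24 + G))
R = -2531 (R = 3435 - 1*(-38)**2 + 119*(-38) = 3435 - 1*1444 - 4522 = 3435 - 1444 - 4522 = -2531)
(R + 42957)/(-5329 + (-9542 - 3721)) = (-2531 + 42957)/(-5329 + (-9542 - 3721)) = 40426/(-5329 - 13263) = 40426/(-18592) = 40426*(-1/18592) = -20213/9296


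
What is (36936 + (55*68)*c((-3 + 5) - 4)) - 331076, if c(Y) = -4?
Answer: -309100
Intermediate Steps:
(36936 + (55*68)*c((-3 + 5) - 4)) - 331076 = (36936 + (55*68)*(-4)) - 331076 = (36936 + 3740*(-4)) - 331076 = (36936 - 14960) - 331076 = 21976 - 331076 = -309100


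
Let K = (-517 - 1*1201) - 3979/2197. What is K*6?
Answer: -22670550/2197 ≈ -10319.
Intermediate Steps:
K = -3778425/2197 (K = (-517 - 1201) - 3979/2197 = -1718 - 1*3979/2197 = -1718 - 3979/2197 = -3778425/2197 ≈ -1719.8)
K*6 = -3778425/2197*6 = -22670550/2197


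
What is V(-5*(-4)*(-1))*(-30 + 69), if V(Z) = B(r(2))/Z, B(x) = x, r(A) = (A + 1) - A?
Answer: -39/20 ≈ -1.9500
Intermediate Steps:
r(A) = 1 (r(A) = (1 + A) - A = 1)
V(Z) = 1/Z
V(-5*(-4)*(-1))*(-30 + 69) = (-30 + 69)/((-5*(-4)*(-1))) = 39/(20*(-1)) = 39/(-20) = -1/20*39 = -39/20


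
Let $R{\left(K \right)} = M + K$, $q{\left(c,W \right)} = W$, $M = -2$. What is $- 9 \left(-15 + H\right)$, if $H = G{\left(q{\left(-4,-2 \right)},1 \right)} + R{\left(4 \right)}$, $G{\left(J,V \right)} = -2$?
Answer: $135$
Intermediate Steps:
$R{\left(K \right)} = -2 + K$
$H = 0$ ($H = -2 + \left(-2 + 4\right) = -2 + 2 = 0$)
$- 9 \left(-15 + H\right) = - 9 \left(-15 + 0\right) = \left(-9\right) \left(-15\right) = 135$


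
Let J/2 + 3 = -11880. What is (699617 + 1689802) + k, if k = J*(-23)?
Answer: 2936037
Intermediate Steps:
J = -23766 (J = -6 + 2*(-11880) = -6 - 23760 = -23766)
k = 546618 (k = -23766*(-23) = 546618)
(699617 + 1689802) + k = (699617 + 1689802) + 546618 = 2389419 + 546618 = 2936037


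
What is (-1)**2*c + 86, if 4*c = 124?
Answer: 117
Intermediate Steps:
c = 31 (c = (1/4)*124 = 31)
(-1)**2*c + 86 = (-1)**2*31 + 86 = 1*31 + 86 = 31 + 86 = 117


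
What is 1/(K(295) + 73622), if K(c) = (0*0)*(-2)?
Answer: 1/73622 ≈ 1.3583e-5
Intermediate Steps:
K(c) = 0 (K(c) = 0*(-2) = 0)
1/(K(295) + 73622) = 1/(0 + 73622) = 1/73622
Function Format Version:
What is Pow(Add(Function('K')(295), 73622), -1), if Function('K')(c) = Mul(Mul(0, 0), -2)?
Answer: Rational(1, 73622) ≈ 1.3583e-5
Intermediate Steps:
Function('K')(c) = 0 (Function('K')(c) = Mul(0, -2) = 0)
Pow(Add(Function('K')(295), 73622), -1) = Pow(Add(0, 73622), -1) = Pow(73622, -1) = Rational(1, 73622)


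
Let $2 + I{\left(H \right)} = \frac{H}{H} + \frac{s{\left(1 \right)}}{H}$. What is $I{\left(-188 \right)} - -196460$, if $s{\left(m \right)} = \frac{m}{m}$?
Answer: $\frac{36934291}{188} \approx 1.9646 \cdot 10^{5}$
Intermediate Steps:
$s{\left(m \right)} = 1$
$I{\left(H \right)} = -1 + \frac{1}{H}$ ($I{\left(H \right)} = -2 + \left(\frac{H}{H} + 1 \frac{1}{H}\right) = -2 + \left(1 + \frac{1}{H}\right) = -1 + \frac{1}{H}$)
$I{\left(-188 \right)} - -196460 = \frac{1 - -188}{-188} - -196460 = - \frac{1 + 188}{188} + 196460 = \left(- \frac{1}{188}\right) 189 + 196460 = - \frac{189}{188} + 196460 = \frac{36934291}{188}$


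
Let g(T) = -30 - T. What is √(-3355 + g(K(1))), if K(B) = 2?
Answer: I*√3387 ≈ 58.198*I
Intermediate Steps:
√(-3355 + g(K(1))) = √(-3355 + (-30 - 1*2)) = √(-3355 + (-30 - 2)) = √(-3355 - 32) = √(-3387) = I*√3387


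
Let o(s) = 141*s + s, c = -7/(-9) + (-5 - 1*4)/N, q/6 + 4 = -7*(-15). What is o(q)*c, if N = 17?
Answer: 1089992/51 ≈ 21372.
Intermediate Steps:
q = 606 (q = -24 + 6*(-7*(-15)) = -24 + 6*105 = -24 + 630 = 606)
c = 38/153 (c = -7/(-9) + (-5 - 1*4)/17 = -7*(-⅑) + (-5 - 4)*(1/17) = 7/9 - 9*1/17 = 7/9 - 9/17 = 38/153 ≈ 0.24837)
o(s) = 142*s
o(q)*c = (142*606)*(38/153) = 86052*(38/153) = 1089992/51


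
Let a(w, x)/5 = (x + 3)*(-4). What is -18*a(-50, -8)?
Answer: -1800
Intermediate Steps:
a(w, x) = -60 - 20*x (a(w, x) = 5*((x + 3)*(-4)) = 5*((3 + x)*(-4)) = 5*(-12 - 4*x) = -60 - 20*x)
-18*a(-50, -8) = -18*(-60 - 20*(-8)) = -18*(-60 + 160) = -18*100 = -1800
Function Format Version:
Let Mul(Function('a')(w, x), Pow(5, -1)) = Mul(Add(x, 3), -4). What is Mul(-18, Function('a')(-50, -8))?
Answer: -1800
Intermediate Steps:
Function('a')(w, x) = Add(-60, Mul(-20, x)) (Function('a')(w, x) = Mul(5, Mul(Add(x, 3), -4)) = Mul(5, Mul(Add(3, x), -4)) = Mul(5, Add(-12, Mul(-4, x))) = Add(-60, Mul(-20, x)))
Mul(-18, Function('a')(-50, -8)) = Mul(-18, Add(-60, Mul(-20, -8))) = Mul(-18, Add(-60, 160)) = Mul(-18, 100) = -1800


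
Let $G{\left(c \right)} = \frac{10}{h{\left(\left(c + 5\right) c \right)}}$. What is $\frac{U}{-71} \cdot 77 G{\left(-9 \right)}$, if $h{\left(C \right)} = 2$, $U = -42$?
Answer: $\frac{16170}{71} \approx 227.75$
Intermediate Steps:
$G{\left(c \right)} = 5$ ($G{\left(c \right)} = \frac{10}{2} = 10 \cdot \frac{1}{2} = 5$)
$\frac{U}{-71} \cdot 77 G{\left(-9 \right)} = - \frac{42}{-71} \cdot 77 \cdot 5 = \left(-42\right) \left(- \frac{1}{71}\right) 77 \cdot 5 = \frac{42}{71} \cdot 77 \cdot 5 = \frac{3234}{71} \cdot 5 = \frac{16170}{71}$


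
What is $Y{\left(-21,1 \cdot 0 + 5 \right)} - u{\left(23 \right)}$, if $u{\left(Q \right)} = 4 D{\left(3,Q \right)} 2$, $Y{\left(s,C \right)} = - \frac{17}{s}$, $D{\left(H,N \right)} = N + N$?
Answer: $- \frac{7711}{21} \approx -367.19$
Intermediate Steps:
$D{\left(H,N \right)} = 2 N$
$u{\left(Q \right)} = 16 Q$ ($u{\left(Q \right)} = 4 \cdot 2 Q 2 = 8 Q 2 = 16 Q$)
$Y{\left(-21,1 \cdot 0 + 5 \right)} - u{\left(23 \right)} = - \frac{17}{-21} - 16 \cdot 23 = \left(-17\right) \left(- \frac{1}{21}\right) - 368 = \frac{17}{21} - 368 = - \frac{7711}{21}$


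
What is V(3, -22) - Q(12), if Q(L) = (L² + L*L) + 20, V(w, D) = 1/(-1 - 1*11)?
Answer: -3697/12 ≈ -308.08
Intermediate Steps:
V(w, D) = -1/12 (V(w, D) = 1/(-1 - 11) = 1/(-12) = -1/12)
Q(L) = 20 + 2*L² (Q(L) = (L² + L²) + 20 = 2*L² + 20 = 20 + 2*L²)
V(3, -22) - Q(12) = -1/12 - (20 + 2*12²) = -1/12 - (20 + 2*144) = -1/12 - (20 + 288) = -1/12 - 1*308 = -1/12 - 308 = -3697/12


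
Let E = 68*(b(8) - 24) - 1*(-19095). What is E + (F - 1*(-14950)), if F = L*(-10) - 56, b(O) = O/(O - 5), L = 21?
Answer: 96985/3 ≈ 32328.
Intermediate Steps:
b(O) = O/(-5 + O)
F = -266 (F = 21*(-10) - 56 = -210 - 56 = -266)
E = 52933/3 (E = 68*(8/(-5 + 8) - 24) - 1*(-19095) = 68*(8/3 - 24) + 19095 = 68*(-64/3) + 19095 = -4352/3 + 19095 = 52933/3 ≈ 17644.)
E + (F - 1*(-14950)) = 52933/3 + (-266 - 1*(-14950)) = 52933/3 + (-266 + 14950) = 52933/3 + 14684 = 96985/3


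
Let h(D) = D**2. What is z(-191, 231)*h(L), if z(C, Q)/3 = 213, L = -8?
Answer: 40896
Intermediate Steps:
z(C, Q) = 639 (z(C, Q) = 3*213 = 639)
z(-191, 231)*h(L) = 639*(-8)**2 = 639*64 = 40896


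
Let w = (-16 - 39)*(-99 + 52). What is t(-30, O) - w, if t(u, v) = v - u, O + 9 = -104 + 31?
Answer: -2637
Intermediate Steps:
O = -82 (O = -9 + (-104 + 31) = -9 - 73 = -82)
w = 2585 (w = -55*(-47) = 2585)
t(-30, O) - w = (-82 - 1*(-30)) - 1*2585 = (-82 + 30) - 2585 = -52 - 2585 = -2637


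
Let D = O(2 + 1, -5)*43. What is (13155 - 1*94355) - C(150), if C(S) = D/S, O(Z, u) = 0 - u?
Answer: -2436043/30 ≈ -81201.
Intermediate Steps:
O(Z, u) = -u
D = 215 (D = -1*(-5)*43 = 5*43 = 215)
C(S) = 215/S
(13155 - 1*94355) - C(150) = (13155 - 1*94355) - 215/150 = (13155 - 94355) - 215/150 = -81200 - 1*43/30 = -81200 - 43/30 = -2436043/30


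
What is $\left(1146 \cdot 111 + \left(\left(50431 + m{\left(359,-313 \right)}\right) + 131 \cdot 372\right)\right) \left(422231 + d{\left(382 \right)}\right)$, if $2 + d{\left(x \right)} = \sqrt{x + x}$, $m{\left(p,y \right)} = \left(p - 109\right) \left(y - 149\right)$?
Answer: $46812107001 + 221738 \sqrt{191} \approx 4.6815 \cdot 10^{10}$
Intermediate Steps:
$m{\left(p,y \right)} = \left(-149 + y\right) \left(-109 + p\right)$ ($m{\left(p,y \right)} = \left(-109 + p\right) \left(-149 + y\right) = \left(-149 + y\right) \left(-109 + p\right)$)
$d{\left(x \right)} = -2 + \sqrt{2} \sqrt{x}$ ($d{\left(x \right)} = -2 + \sqrt{x + x} = -2 + \sqrt{2 x} = -2 + \sqrt{2} \sqrt{x}$)
$\left(1146 \cdot 111 + \left(\left(50431 + m{\left(359,-313 \right)}\right) + 131 \cdot 372\right)\right) \left(422231 + d{\left(382 \right)}\right) = \left(1146 \cdot 111 + \left(\left(50431 + \left(16241 - 53491 - -34117 + 359 \left(-313\right)\right)\right) + 131 \cdot 372\right)\right) \left(422231 - \left(2 - \sqrt{2} \sqrt{382}\right)\right) = \left(127206 + \left(\left(50431 + \left(16241 - 53491 + 34117 - 112367\right)\right) + 48732\right)\right) \left(422231 - \left(2 - 2 \sqrt{191}\right)\right) = \left(127206 + \left(\left(50431 - 115500\right) + 48732\right)\right) \left(422229 + 2 \sqrt{191}\right) = \left(127206 + \left(-65069 + 48732\right)\right) \left(422229 + 2 \sqrt{191}\right) = \left(127206 - 16337\right) \left(422229 + 2 \sqrt{191}\right) = 110869 \left(422229 + 2 \sqrt{191}\right) = 46812107001 + 221738 \sqrt{191}$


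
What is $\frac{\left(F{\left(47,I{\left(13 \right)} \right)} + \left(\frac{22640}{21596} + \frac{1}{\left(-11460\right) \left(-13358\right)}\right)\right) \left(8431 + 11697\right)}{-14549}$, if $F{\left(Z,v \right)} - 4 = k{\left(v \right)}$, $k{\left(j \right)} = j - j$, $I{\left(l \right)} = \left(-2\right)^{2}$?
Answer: $- \frac{10497812573201164}{1503081540152085} \approx -6.9842$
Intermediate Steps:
$I{\left(l \right)} = 4$
$k{\left(j \right)} = 0$
$F{\left(Z,v \right)} = 4$ ($F{\left(Z,v \right)} = 4 + 0 = 4$)
$\frac{\left(F{\left(47,I{\left(13 \right)} \right)} + \left(\frac{22640}{21596} + \frac{1}{\left(-11460\right) \left(-13358\right)}\right)\right) \left(8431 + 11697\right)}{-14549} = \frac{\left(4 + \left(\frac{22640}{21596} + \frac{1}{\left(-11460\right) \left(-13358\right)}\right)\right) \left(8431 + 11697\right)}{-14549} = \left(4 + \left(22640 \cdot \frac{1}{21596} - - \frac{1}{153082680}\right)\right) 20128 \left(- \frac{1}{14549}\right) = \left(4 + \left(\frac{5660}{5399} + \frac{1}{153082680}\right)\right) 20128 \left(- \frac{1}{14549}\right) = \left(4 + \frac{866447974199}{826493389320}\right) 20128 \left(- \frac{1}{14549}\right) = \frac{4172421531479}{826493389320} \cdot 20128 \left(- \frac{1}{14549}\right) = \frac{10497812573201164}{103311673665} \left(- \frac{1}{14549}\right) = - \frac{10497812573201164}{1503081540152085}$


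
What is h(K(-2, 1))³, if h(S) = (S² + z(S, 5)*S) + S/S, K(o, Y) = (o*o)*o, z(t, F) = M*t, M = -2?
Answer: -250047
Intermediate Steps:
z(t, F) = -2*t
K(o, Y) = o³ (K(o, Y) = o²*o = o³)
h(S) = 1 - S² (h(S) = (S² + (-2*S)*S) + S/S = (S² - 2*S²) + 1 = -S² + 1 = 1 - S²)
h(K(-2, 1))³ = (1 - ((-2)³)²)³ = (1 - 1*(-8)²)³ = (1 - 1*64)³ = (1 - 64)³ = (-63)³ = -250047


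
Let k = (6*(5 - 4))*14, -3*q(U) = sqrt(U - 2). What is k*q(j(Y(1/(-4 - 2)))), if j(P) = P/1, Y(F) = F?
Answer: -14*I*sqrt(78)/3 ≈ -41.215*I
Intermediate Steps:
j(P) = P (j(P) = P*1 = P)
q(U) = -sqrt(-2 + U)/3 (q(U) = -sqrt(U - 2)/3 = -sqrt(-2 + U)/3)
k = 84 (k = (6*1)*14 = 6*14 = 84)
k*q(j(Y(1/(-4 - 2)))) = 84*(-sqrt(-2 + 1/(-4 - 2))/3) = 84*(-sqrt(-2 + 1/(-6))/3) = 84*(-sqrt(-2 - 1/6)/3) = 84*(-I*sqrt(78)/18) = -14*I*sqrt(78)/3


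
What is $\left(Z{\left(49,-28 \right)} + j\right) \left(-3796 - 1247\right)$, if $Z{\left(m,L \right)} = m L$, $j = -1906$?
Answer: $16530954$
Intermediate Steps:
$Z{\left(m,L \right)} = L m$
$\left(Z{\left(49,-28 \right)} + j\right) \left(-3796 - 1247\right) = \left(\left(-28\right) 49 - 1906\right) \left(-3796 - 1247\right) = \left(-1372 - 1906\right) \left(-5043\right) = \left(-3278\right) \left(-5043\right) = 16530954$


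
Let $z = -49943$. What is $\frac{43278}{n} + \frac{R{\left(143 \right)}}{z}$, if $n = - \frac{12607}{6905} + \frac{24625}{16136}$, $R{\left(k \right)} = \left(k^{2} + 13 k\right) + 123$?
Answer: $- \frac{80275214164020619}{555881022387} \approx -1.4441 \cdot 10^{5}$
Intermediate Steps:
$R{\left(k \right)} = 123 + k^{2} + 13 k$
$n = - \frac{33390927}{111419080}$ ($n = \left(-12607\right) \frac{1}{6905} + 24625 \cdot \frac{1}{16136} = - \frac{12607}{6905} + \frac{24625}{16136} = - \frac{33390927}{111419080} \approx -0.29969$)
$\frac{43278}{n} + \frac{R{\left(143 \right)}}{z} = \frac{43278}{- \frac{33390927}{111419080}} + \frac{123 + 143^{2} + 13 \cdot 143}{-49943} = 43278 \left(- \frac{111419080}{33390927}\right) + \left(123 + 20449 + 1859\right) \left(- \frac{1}{49943}\right) = - \frac{1607331648080}{11130309} + 22431 \left(- \frac{1}{49943}\right) = - \frac{1607331648080}{11130309} - \frac{22431}{49943} = - \frac{80275214164020619}{555881022387}$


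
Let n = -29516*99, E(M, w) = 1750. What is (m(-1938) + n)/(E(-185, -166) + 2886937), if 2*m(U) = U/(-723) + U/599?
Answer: -421829164208/417007966633 ≈ -1.0116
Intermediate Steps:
n = -2922084
m(U) = 62*U/433077 (m(U) = (U/(-723) + U/599)/2 = (U*(-1/723) + U*(1/599))/2 = (-U/723 + U/599)/2 = (124*U/433077)/2 = 62*U/433077)
(m(-1938) + n)/(E(-185, -166) + 2886937) = ((62/433077)*(-1938) - 2922084)/(1750 + 2886937) = (-40052/144359 - 2922084)/2888687 = -421829164208/144359*1/2888687 = -421829164208/417007966633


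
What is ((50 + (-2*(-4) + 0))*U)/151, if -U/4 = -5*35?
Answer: 40600/151 ≈ 268.87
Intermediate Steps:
U = 700 (U = -(-20)*35 = -4*(-175) = 700)
((50 + (-2*(-4) + 0))*U)/151 = ((50 + (-2*(-4) + 0))*700)/151 = ((50 + (8 + 0))*700)*(1/151) = ((50 + 8)*700)*(1/151) = (58*700)*(1/151) = 40600*(1/151) = 40600/151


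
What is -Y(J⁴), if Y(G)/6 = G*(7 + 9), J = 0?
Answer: 0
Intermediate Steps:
Y(G) = 96*G (Y(G) = 6*(G*(7 + 9)) = 6*(G*16) = 6*(16*G) = 96*G)
-Y(J⁴) = -96*0⁴ = -96*0 = -1*0 = 0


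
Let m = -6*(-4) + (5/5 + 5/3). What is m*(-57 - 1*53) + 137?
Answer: -8389/3 ≈ -2796.3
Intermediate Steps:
m = 80/3 (m = 24 + (5*(1/5) + 5*(1/3)) = 24 + (1 + 5/3) = 24 + 8/3 = 80/3 ≈ 26.667)
m*(-57 - 1*53) + 137 = 80*(-57 - 1*53)/3 + 137 = 80*(-57 - 53)/3 + 137 = (80/3)*(-110) + 137 = -8800/3 + 137 = -8389/3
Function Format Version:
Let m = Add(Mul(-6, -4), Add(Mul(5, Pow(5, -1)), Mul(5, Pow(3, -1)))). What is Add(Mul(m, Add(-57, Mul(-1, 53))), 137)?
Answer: Rational(-8389, 3) ≈ -2796.3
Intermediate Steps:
m = Rational(80, 3) (m = Add(24, Add(Mul(5, Rational(1, 5)), Mul(5, Rational(1, 3)))) = Add(24, Add(1, Rational(5, 3))) = Add(24, Rational(8, 3)) = Rational(80, 3) ≈ 26.667)
Add(Mul(m, Add(-57, Mul(-1, 53))), 137) = Add(Mul(Rational(80, 3), Add(-57, Mul(-1, 53))), 137) = Add(Mul(Rational(80, 3), Add(-57, -53)), 137) = Add(Mul(Rational(80, 3), -110), 137) = Add(Rational(-8800, 3), 137) = Rational(-8389, 3)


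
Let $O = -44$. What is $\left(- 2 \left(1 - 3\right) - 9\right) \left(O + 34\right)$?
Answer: $50$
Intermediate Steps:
$\left(- 2 \left(1 - 3\right) - 9\right) \left(O + 34\right) = \left(- 2 \left(1 - 3\right) - 9\right) \left(-44 + 34\right) = \left(\left(-2\right) \left(-2\right) - 9\right) \left(-10\right) = \left(4 - 9\right) \left(-10\right) = \left(-5\right) \left(-10\right) = 50$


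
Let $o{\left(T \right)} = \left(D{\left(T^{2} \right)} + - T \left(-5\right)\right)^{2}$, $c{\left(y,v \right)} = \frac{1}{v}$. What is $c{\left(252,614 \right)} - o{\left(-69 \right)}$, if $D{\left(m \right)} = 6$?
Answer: $- \frac{70561493}{614} \approx -1.1492 \cdot 10^{5}$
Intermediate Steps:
$o{\left(T \right)} = \left(6 + 5 T\right)^{2}$ ($o{\left(T \right)} = \left(6 + - T \left(-5\right)\right)^{2} = \left(6 + 5 T\right)^{2}$)
$c{\left(252,614 \right)} - o{\left(-69 \right)} = \frac{1}{614} - \left(6 + 5 \left(-69\right)\right)^{2} = \frac{1}{614} - \left(6 - 345\right)^{2} = \frac{1}{614} - \left(-339\right)^{2} = \frac{1}{614} - 114921 = - \frac{70561493}{614}$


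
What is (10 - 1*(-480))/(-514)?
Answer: -245/257 ≈ -0.95331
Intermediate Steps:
(10 - 1*(-480))/(-514) = (10 + 480)*(-1/514) = 490*(-1/514) = -245/257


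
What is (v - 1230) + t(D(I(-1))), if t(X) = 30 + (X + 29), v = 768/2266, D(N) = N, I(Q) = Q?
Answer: -1327492/1133 ≈ -1171.7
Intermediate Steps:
v = 384/1133 (v = 768*(1/2266) = 384/1133 ≈ 0.33892)
t(X) = 59 + X (t(X) = 30 + (29 + X) = 59 + X)
(v - 1230) + t(D(I(-1))) = (384/1133 - 1230) + (59 - 1) = -1393206/1133 + 58 = -1327492/1133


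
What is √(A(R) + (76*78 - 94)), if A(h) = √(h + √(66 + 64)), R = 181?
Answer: √(5834 + √(181 + √130)) ≈ 76.471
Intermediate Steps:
A(h) = √(h + √130)
√(A(R) + (76*78 - 94)) = √(√(181 + √130) + (76*78 - 94)) = √(√(181 + √130) + (5928 - 94)) = √(√(181 + √130) + 5834) = √(5834 + √(181 + √130))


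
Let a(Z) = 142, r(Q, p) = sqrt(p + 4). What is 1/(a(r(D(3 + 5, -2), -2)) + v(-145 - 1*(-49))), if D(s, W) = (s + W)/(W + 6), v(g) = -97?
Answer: 1/45 ≈ 0.022222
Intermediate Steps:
D(s, W) = (W + s)/(6 + W)
r(Q, p) = sqrt(4 + p)
1/(a(r(D(3 + 5, -2), -2)) + v(-145 - 1*(-49))) = 1/(142 - 97) = 1/45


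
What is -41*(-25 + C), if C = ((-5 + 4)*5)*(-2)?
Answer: 615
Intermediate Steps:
C = 10 (C = -1*5*(-2) = -5*(-2) = 10)
-41*(-25 + C) = -41*(-25 + 10) = -41*(-15) = 615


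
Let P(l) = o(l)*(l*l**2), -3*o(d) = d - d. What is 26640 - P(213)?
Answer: 26640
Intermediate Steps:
o(d) = 0 (o(d) = -(d - d)/3 = -1/3*0 = 0)
P(l) = 0 (P(l) = 0*(l*l**2) = 0*l**3 = 0)
26640 - P(213) = 26640 - 1*0 = 26640 + 0 = 26640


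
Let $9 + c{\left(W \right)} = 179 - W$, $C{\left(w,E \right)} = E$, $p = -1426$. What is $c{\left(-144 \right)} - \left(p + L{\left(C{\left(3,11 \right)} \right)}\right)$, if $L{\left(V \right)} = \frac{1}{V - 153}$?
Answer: $\frac{247081}{142} \approx 1740.0$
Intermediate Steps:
$L{\left(V \right)} = \frac{1}{-153 + V}$
$c{\left(W \right)} = 170 - W$ ($c{\left(W \right)} = -9 - \left(-179 + W\right) = 170 - W$)
$c{\left(-144 \right)} - \left(p + L{\left(C{\left(3,11 \right)} \right)}\right) = \left(170 - -144\right) - \left(-1426 + \frac{1}{-153 + 11}\right) = \left(170 + 144\right) - \left(-1426 + \frac{1}{-142}\right) = 314 - \left(-1426 - \frac{1}{142}\right) = 314 - - \frac{202493}{142} = 314 + \frac{202493}{142} = \frac{247081}{142}$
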